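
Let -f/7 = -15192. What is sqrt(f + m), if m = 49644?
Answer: 6*sqrt(4333) ≈ 394.95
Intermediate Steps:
f = 106344 (f = -7*(-15192) = 106344)
sqrt(f + m) = sqrt(106344 + 49644) = sqrt(155988) = 6*sqrt(4333)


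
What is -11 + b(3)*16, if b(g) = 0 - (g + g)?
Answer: -107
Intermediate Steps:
b(g) = -2*g (b(g) = 0 - 2*g = -2*g)
-11 + b(3)*16 = -11 - 2*3*16 = -11 - 6*16 = -11 - 96 = -107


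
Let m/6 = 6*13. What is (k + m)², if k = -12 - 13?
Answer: 196249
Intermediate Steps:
m = 468 (m = 6*(6*13) = 6*78 = 468)
k = -25
(k + m)² = (-25 + 468)² = 443² = 196249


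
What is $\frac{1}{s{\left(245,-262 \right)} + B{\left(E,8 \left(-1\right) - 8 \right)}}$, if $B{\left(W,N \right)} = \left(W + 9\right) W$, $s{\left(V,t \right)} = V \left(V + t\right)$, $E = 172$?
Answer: $\frac{1}{26967} \approx 3.7082 \cdot 10^{-5}$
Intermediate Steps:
$B{\left(W,N \right)} = W \left(9 + W\right)$ ($B{\left(W,N \right)} = \left(9 + W\right) W = W \left(9 + W\right)$)
$\frac{1}{s{\left(245,-262 \right)} + B{\left(E,8 \left(-1\right) - 8 \right)}} = \frac{1}{245 \left(245 - 262\right) + 172 \left(9 + 172\right)} = \frac{1}{245 \left(-17\right) + 172 \cdot 181} = \frac{1}{-4165 + 31132} = \frac{1}{26967}$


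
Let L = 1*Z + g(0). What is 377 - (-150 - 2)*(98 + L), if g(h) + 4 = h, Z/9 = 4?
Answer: 20137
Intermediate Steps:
Z = 36 (Z = 9*4 = 36)
g(h) = -4 + h
L = 32 (L = 1*36 + (-4 + 0) = 36 - 4 = 32)
377 - (-150 - 2)*(98 + L) = 377 - (-150 - 2)*(98 + 32) = 377 - (-152)*130 = 377 - 1*(-19760) = 377 + 19760 = 20137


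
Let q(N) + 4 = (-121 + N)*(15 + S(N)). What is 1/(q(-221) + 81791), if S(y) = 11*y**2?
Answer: -1/183663185 ≈ -5.4447e-9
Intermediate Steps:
q(N) = -4 + (-121 + N)*(15 + 11*N**2)
1/(q(-221) + 81791) = 1/((-1819 - 1331*(-221)**2 + 11*(-221)**3 + 15*(-221)) + 81791) = 1/((-1819 - 1331*48841 + 11*(-10793861) - 3315) + 81791) = 1/((-1819 - 65007371 - 118732471 - 3315) + 81791) = 1/(-183744976 + 81791) = 1/(-183663185) = -1/183663185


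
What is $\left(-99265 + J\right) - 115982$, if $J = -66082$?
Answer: $-281329$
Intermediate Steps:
$\left(-99265 + J\right) - 115982 = \left(-99265 - 66082\right) - 115982 = -165347 - 115982 = -281329$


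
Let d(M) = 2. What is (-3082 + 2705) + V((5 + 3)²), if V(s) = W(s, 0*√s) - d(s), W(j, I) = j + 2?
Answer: -313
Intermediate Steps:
W(j, I) = 2 + j
V(s) = s (V(s) = (2 + s) - 1*2 = (2 + s) - 2 = s)
(-3082 + 2705) + V((5 + 3)²) = (-3082 + 2705) + (5 + 3)² = -377 + 8² = -377 + 64 = -313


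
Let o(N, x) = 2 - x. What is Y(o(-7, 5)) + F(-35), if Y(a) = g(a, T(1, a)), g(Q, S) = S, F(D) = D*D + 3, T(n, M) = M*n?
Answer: 1225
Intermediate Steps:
F(D) = 3 + D² (F(D) = D² + 3 = 3 + D²)
Y(a) = a (Y(a) = a*1 = a)
Y(o(-7, 5)) + F(-35) = (2 - 1*5) + (3 + (-35)²) = (2 - 5) + (3 + 1225) = -3 + 1228 = 1225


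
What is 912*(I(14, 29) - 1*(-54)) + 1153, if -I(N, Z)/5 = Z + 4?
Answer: -100079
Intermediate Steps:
I(N, Z) = -20 - 5*Z (I(N, Z) = -5*(Z + 4) = -5*(4 + Z) = -20 - 5*Z)
912*(I(14, 29) - 1*(-54)) + 1153 = 912*((-20 - 5*29) - 1*(-54)) + 1153 = 912*((-20 - 145) + 54) + 1153 = 912*(-165 + 54) + 1153 = 912*(-111) + 1153 = -101232 + 1153 = -100079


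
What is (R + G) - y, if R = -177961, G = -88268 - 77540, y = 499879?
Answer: -843648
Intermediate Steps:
G = -165808
(R + G) - y = (-177961 - 165808) - 1*499879 = -343769 - 499879 = -843648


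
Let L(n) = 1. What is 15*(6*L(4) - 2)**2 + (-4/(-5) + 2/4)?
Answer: 2413/10 ≈ 241.30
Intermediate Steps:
15*(6*L(4) - 2)**2 + (-4/(-5) + 2/4) = 15*(6*1 - 2)**2 + (-4/(-5) + 2/4) = 15*(6 - 2)**2 + (-4*(-1/5) + 2*(1/4)) = 15*4**2 + (4/5 + 1/2) = 15*16 + 13/10 = 240 + 13/10 = 2413/10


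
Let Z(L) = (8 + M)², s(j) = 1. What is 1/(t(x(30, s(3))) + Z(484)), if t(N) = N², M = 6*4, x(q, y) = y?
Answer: 1/1025 ≈ 0.00097561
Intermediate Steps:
M = 24
Z(L) = 1024 (Z(L) = (8 + 24)² = 32² = 1024)
1/(t(x(30, s(3))) + Z(484)) = 1/(1² + 1024) = 1/(1 + 1024) = 1/1025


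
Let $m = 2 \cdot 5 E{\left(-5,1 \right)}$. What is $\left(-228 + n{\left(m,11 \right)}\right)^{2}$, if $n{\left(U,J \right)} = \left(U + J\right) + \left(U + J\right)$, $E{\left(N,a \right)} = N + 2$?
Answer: $70756$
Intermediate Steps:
$E{\left(N,a \right)} = 2 + N$
$m = -30$ ($m = 2 \cdot 5 \left(2 - 5\right) = 10 \left(-3\right) = -30$)
$n{\left(U,J \right)} = 2 J + 2 U$ ($n{\left(U,J \right)} = \left(J + U\right) + \left(J + U\right) = 2 J + 2 U$)
$\left(-228 + n{\left(m,11 \right)}\right)^{2} = \left(-228 + \left(2 \cdot 11 + 2 \left(-30\right)\right)\right)^{2} = \left(-228 + \left(22 - 60\right)\right)^{2} = \left(-228 - 38\right)^{2} = \left(-266\right)^{2} = 70756$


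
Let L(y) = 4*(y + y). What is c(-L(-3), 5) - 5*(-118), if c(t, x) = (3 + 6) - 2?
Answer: 597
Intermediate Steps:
L(y) = 8*y (L(y) = 4*(2*y) = 8*y)
c(t, x) = 7 (c(t, x) = 9 - 2 = 7)
c(-L(-3), 5) - 5*(-118) = 7 - 5*(-118) = 7 + 590 = 597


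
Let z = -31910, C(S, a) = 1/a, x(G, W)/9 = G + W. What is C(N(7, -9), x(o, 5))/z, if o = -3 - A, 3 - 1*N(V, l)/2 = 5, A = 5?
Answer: 1/861570 ≈ 1.1607e-6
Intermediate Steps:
N(V, l) = -4 (N(V, l) = 6 - 2*5 = 6 - 10 = -4)
o = -8 (o = -3 - 1*5 = -3 - 5 = -8)
x(G, W) = 9*G + 9*W (x(G, W) = 9*(G + W) = 9*G + 9*W)
C(N(7, -9), x(o, 5))/z = 1/((9*(-8) + 9*5)*(-31910)) = -1/31910/(-72 + 45) = -1/31910/(-27) = -1/27*(-1/31910) = 1/861570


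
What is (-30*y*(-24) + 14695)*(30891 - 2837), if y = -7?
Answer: 270861370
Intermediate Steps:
(-30*y*(-24) + 14695)*(30891 - 2837) = (-30*(-7)*(-24) + 14695)*(30891 - 2837) = (210*(-24) + 14695)*28054 = (-5040 + 14695)*28054 = 9655*28054 = 270861370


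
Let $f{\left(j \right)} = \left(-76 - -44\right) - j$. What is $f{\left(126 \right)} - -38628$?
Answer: $38470$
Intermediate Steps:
$f{\left(j \right)} = -32 - j$ ($f{\left(j \right)} = \left(-76 + 44\right) - j = -32 - j$)
$f{\left(126 \right)} - -38628 = \left(-32 - 126\right) - -38628 = \left(-32 - 126\right) + 38628 = -158 + 38628 = 38470$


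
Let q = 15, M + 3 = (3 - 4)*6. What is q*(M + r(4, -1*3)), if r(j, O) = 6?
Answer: -45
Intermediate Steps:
M = -9 (M = -3 + (3 - 4)*6 = -3 - 1*6 = -3 - 6 = -9)
q*(M + r(4, -1*3)) = 15*(-9 + 6) = 15*(-3) = -45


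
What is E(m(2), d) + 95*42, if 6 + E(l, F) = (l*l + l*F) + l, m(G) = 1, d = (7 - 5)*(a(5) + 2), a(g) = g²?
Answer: 4040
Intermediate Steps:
d = 54 (d = (7 - 5)*(5² + 2) = 2*(25 + 2) = 2*27 = 54)
E(l, F) = -6 + l + l² + F*l (E(l, F) = -6 + ((l*l + l*F) + l) = -6 + ((l² + F*l) + l) = -6 + (l + l² + F*l) = -6 + l + l² + F*l)
E(m(2), d) + 95*42 = (-6 + 1 + 1² + 54*1) + 95*42 = (-6 + 1 + 1 + 54) + 3990 = 50 + 3990 = 4040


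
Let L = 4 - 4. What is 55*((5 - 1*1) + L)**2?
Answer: 880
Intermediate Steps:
L = 0
55*((5 - 1*1) + L)**2 = 55*((5 - 1*1) + 0)**2 = 55*((5 - 1) + 0)**2 = 55*(4 + 0)**2 = 55*4**2 = 55*16 = 880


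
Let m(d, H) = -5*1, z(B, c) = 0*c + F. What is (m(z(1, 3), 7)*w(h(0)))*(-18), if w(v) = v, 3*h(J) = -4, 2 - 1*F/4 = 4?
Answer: -120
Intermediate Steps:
F = -8 (F = 8 - 4*4 = 8 - 16 = -8)
z(B, c) = -8 (z(B, c) = 0*c - 8 = 0 - 8 = -8)
h(J) = -4/3 (h(J) = (⅓)*(-4) = -4/3)
m(d, H) = -5
(m(z(1, 3), 7)*w(h(0)))*(-18) = -5*(-4/3)*(-18) = (20/3)*(-18) = -120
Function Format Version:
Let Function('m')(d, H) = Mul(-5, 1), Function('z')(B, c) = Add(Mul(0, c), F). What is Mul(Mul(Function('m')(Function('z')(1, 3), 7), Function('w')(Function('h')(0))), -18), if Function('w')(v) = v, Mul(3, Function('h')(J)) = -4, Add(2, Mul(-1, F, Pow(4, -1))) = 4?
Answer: -120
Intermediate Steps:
F = -8 (F = Add(8, Mul(-4, 4)) = Add(8, -16) = -8)
Function('z')(B, c) = -8 (Function('z')(B, c) = Add(Mul(0, c), -8) = Add(0, -8) = -8)
Function('h')(J) = Rational(-4, 3) (Function('h')(J) = Mul(Rational(1, 3), -4) = Rational(-4, 3))
Function('m')(d, H) = -5
Mul(Mul(Function('m')(Function('z')(1, 3), 7), Function('w')(Function('h')(0))), -18) = Mul(Mul(-5, Rational(-4, 3)), -18) = Mul(Rational(20, 3), -18) = -120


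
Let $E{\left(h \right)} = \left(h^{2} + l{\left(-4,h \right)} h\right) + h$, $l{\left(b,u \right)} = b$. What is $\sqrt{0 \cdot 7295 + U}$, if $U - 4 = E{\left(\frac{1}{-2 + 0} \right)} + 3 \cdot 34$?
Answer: $\frac{\sqrt{431}}{2} \approx 10.38$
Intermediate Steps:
$E{\left(h \right)} = h^{2} - 3 h$ ($E{\left(h \right)} = \left(h^{2} - 4 h\right) + h = h^{2} - 3 h$)
$U = \frac{431}{4}$ ($U = 4 + \left(\frac{-3 + \frac{1}{-2 + 0}}{-2 + 0} + 3 \cdot 34\right) = 4 + \left(\frac{-3 + \frac{1}{-2}}{-2} + 102\right) = 4 + \left(- \frac{-3 - \frac{1}{2}}{2} + 102\right) = 4 + \left(\left(- \frac{1}{2}\right) \left(- \frac{7}{2}\right) + 102\right) = 4 + \left(\frac{7}{4} + 102\right) = 4 + \frac{415}{4} = \frac{431}{4} \approx 107.75$)
$\sqrt{0 \cdot 7295 + U} = \sqrt{0 \cdot 7295 + \frac{431}{4}} = \sqrt{0 + \frac{431}{4}} = \sqrt{\frac{431}{4}} = \frac{\sqrt{431}}{2}$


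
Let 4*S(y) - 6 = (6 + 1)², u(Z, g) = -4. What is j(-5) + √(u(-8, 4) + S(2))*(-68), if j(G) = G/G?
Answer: 1 - 34*√39 ≈ -211.33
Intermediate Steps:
j(G) = 1
S(y) = 55/4 (S(y) = 3/2 + (6 + 1)²/4 = 3/2 + (¼)*7² = 3/2 + (¼)*49 = 3/2 + 49/4 = 55/4)
j(-5) + √(u(-8, 4) + S(2))*(-68) = 1 + √(-4 + 55/4)*(-68) = 1 + √(39/4)*(-68) = 1 + (√39/2)*(-68) = 1 - 34*√39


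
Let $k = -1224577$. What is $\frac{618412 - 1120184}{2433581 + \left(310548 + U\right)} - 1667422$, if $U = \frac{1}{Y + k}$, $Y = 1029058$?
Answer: $- \frac{447310476598832284}{268264678975} \approx -1.6674 \cdot 10^{6}$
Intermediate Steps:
$U = - \frac{1}{195519}$ ($U = \frac{1}{1029058 - 1224577} = \frac{1}{-195519} = - \frac{1}{195519} \approx -5.1146 \cdot 10^{-6}$)
$\frac{618412 - 1120184}{2433581 + \left(310548 + U\right)} - 1667422 = \frac{618412 - 1120184}{2433581 + \left(310548 - \frac{1}{195519}\right)} - 1667422 = - \frac{501772}{2433581 + \frac{60718034411}{195519}} - 1667422 = - \frac{501772}{\frac{536529357950}{195519}} - 1667422 = \left(-501772\right) \frac{195519}{536529357950} - 1667422 = - \frac{49052979834}{268264678975} - 1667422 = - \frac{447310476598832284}{268264678975}$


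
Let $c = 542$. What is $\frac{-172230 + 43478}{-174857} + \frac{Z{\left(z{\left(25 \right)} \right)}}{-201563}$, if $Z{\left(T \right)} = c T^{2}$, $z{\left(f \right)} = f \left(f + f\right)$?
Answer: $- \frac{148056070235624}{35244701491} \approx -4200.8$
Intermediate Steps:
$z{\left(f \right)} = 2 f^{2}$ ($z{\left(f \right)} = f 2 f = 2 f^{2}$)
$Z{\left(T \right)} = 542 T^{2}$
$\frac{-172230 + 43478}{-174857} + \frac{Z{\left(z{\left(25 \right)} \right)}}{-201563} = \frac{-172230 + 43478}{-174857} + \frac{542 \left(2 \cdot 25^{2}\right)^{2}}{-201563} = \left(-128752\right) \left(- \frac{1}{174857}\right) + 542 \left(2 \cdot 625\right)^{2} \left(- \frac{1}{201563}\right) = \frac{128752}{174857} + 542 \cdot 1250^{2} \left(- \frac{1}{201563}\right) = \frac{128752}{174857} + 542 \cdot 1562500 \left(- \frac{1}{201563}\right) = \frac{128752}{174857} + 846875000 \left(- \frac{1}{201563}\right) = \frac{128752}{174857} - \frac{846875000}{201563} = - \frac{148056070235624}{35244701491}$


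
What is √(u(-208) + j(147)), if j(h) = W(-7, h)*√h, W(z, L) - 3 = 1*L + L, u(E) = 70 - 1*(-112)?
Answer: √(182 + 2079*√3) ≈ 61.506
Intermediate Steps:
u(E) = 182 (u(E) = 70 + 112 = 182)
W(z, L) = 3 + 2*L (W(z, L) = 3 + (1*L + L) = 3 + (L + L) = 3 + 2*L)
j(h) = √h*(3 + 2*h) (j(h) = (3 + 2*h)*√h = √h*(3 + 2*h))
√(u(-208) + j(147)) = √(182 + √147*(3 + 2*147)) = √(182 + (7*√3)*(3 + 294)) = √(182 + (7*√3)*297) = √(182 + 2079*√3)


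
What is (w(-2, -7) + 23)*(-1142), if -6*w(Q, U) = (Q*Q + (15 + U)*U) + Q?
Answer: -36544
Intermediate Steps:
w(Q, U) = -Q/6 - Q²/6 - U*(15 + U)/6 (w(Q, U) = -((Q*Q + (15 + U)*U) + Q)/6 = -((Q² + U*(15 + U)) + Q)/6 = -(Q + Q² + U*(15 + U))/6 = -Q/6 - Q²/6 - U*(15 + U)/6)
(w(-2, -7) + 23)*(-1142) = ((-5/2*(-7) - ⅙*(-2) - ⅙*(-2)² - ⅙*(-7)²) + 23)*(-1142) = ((35/2 + ⅓ - ⅙*4 - ⅙*49) + 23)*(-1142) = ((35/2 + ⅓ - ⅔ - 49/6) + 23)*(-1142) = (9 + 23)*(-1142) = 32*(-1142) = -36544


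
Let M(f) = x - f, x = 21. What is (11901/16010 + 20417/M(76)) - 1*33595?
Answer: -5981659773/176110 ≈ -33966.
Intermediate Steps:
M(f) = 21 - f
(11901/16010 + 20417/M(76)) - 1*33595 = (11901/16010 + 20417/(21 - 1*76)) - 1*33595 = (11901*(1/16010) + 20417/(21 - 76)) - 33595 = (11901/16010 + 20417/(-55)) - 33595 = (11901/16010 + 20417*(-1/55)) - 33595 = (11901/16010 - 20417/55) - 33595 = -65244323/176110 - 33595 = -5981659773/176110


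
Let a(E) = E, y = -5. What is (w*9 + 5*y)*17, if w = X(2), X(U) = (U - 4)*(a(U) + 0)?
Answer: -1037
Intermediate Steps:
X(U) = U*(-4 + U) (X(U) = (U - 4)*(U + 0) = (-4 + U)*U = U*(-4 + U))
w = -4 (w = 2*(-4 + 2) = 2*(-2) = -4)
(w*9 + 5*y)*17 = (-4*9 + 5*(-5))*17 = (-36 - 25)*17 = -61*17 = -1037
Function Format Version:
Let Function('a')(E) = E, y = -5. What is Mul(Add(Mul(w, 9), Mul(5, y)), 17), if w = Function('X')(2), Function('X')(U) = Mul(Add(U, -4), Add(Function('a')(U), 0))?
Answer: -1037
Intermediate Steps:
Function('X')(U) = Mul(U, Add(-4, U)) (Function('X')(U) = Mul(Add(U, -4), Add(U, 0)) = Mul(Add(-4, U), U) = Mul(U, Add(-4, U)))
w = -4 (w = Mul(2, Add(-4, 2)) = Mul(2, -2) = -4)
Mul(Add(Mul(w, 9), Mul(5, y)), 17) = Mul(Add(Mul(-4, 9), Mul(5, -5)), 17) = Mul(Add(-36, -25), 17) = Mul(-61, 17) = -1037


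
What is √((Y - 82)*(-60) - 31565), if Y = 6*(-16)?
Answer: I*√20885 ≈ 144.52*I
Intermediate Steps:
Y = -96
√((Y - 82)*(-60) - 31565) = √((-96 - 82)*(-60) - 31565) = √(-178*(-60) - 31565) = √(10680 - 31565) = √(-20885) = I*√20885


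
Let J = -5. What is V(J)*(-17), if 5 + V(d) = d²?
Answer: -340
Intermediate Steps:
V(d) = -5 + d²
V(J)*(-17) = (-5 + (-5)²)*(-17) = (-5 + 25)*(-17) = 20*(-17) = -340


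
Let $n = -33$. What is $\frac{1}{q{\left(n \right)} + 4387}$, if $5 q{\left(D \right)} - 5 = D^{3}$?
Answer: $- \frac{5}{13997} \approx -0.00035722$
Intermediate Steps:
$q{\left(D \right)} = 1 + \frac{D^{3}}{5}$
$\frac{1}{q{\left(n \right)} + 4387} = \frac{1}{\left(1 + \frac{\left(-33\right)^{3}}{5}\right) + 4387} = \frac{1}{\left(1 + \frac{1}{5} \left(-35937\right)\right) + 4387} = \frac{1}{\left(1 - \frac{35937}{5}\right) + 4387} = \frac{1}{- \frac{35932}{5} + 4387} = \frac{1}{- \frac{13997}{5}} = - \frac{5}{13997}$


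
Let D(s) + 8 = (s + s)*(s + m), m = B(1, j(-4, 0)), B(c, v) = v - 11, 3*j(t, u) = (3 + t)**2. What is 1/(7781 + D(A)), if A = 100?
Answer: 3/76919 ≈ 3.9002e-5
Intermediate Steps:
j(t, u) = (3 + t)**2/3
B(c, v) = -11 + v
m = -32/3 (m = -11 + (3 - 4)**2/3 = -11 + (1/3)*(-1)**2 = -11 + (1/3)*1 = -11 + 1/3 = -32/3 ≈ -10.667)
D(s) = -8 + 2*s*(-32/3 + s) (D(s) = -8 + (s + s)*(s - 32/3) = -8 + (2*s)*(-32/3 + s) = -8 + 2*s*(-32/3 + s))
1/(7781 + D(A)) = 1/(7781 + (-8 + 2*100**2 - 64/3*100)) = 1/(7781 + (-8 + 2*10000 - 6400/3)) = 1/(7781 + (-8 + 20000 - 6400/3)) = 1/(7781 + 53576/3) = 1/(76919/3) = 3/76919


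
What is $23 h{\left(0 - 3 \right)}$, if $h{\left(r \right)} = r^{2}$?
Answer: $207$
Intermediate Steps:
$23 h{\left(0 - 3 \right)} = 23 \left(0 - 3\right)^{2} = 23 \left(-3\right)^{2} = 23 \cdot 9 = 207$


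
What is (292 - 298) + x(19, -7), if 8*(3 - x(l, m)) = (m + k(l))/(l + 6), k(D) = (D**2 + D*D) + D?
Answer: -667/100 ≈ -6.6700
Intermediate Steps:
k(D) = D + 2*D**2 (k(D) = (D**2 + D**2) + D = 2*D**2 + D = D + 2*D**2)
x(l, m) = 3 - (m + l*(1 + 2*l))/(8*(6 + l)) (x(l, m) = 3 - (m + l*(1 + 2*l))/(8*(l + 6)) = 3 - (m + l*(1 + 2*l))/(8*(6 + l)))
(292 - 298) + x(19, -7) = (292 - 298) + (144 - 1*(-7) - 2*19**2 + 23*19)/(8*(6 + 19)) = -6 + (1/8)*(144 + 7 - 2*361 + 437)/25 = -6 + (1/8)*(1/25)*(144 + 7 - 722 + 437) = -6 + (1/8)*(1/25)*(-134) = -6 - 67/100 = -667/100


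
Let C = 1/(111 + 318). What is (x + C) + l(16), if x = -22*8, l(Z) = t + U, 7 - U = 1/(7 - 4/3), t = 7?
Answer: -1182736/7293 ≈ -162.17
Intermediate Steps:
U = 116/17 (U = 7 - 1/(7 - 4/3) = 7 - 1/17/3 = 7 - 1*3/17 = 7 - 3/17 = 116/17 ≈ 6.8235)
C = 1/429 ≈ 0.0023310
l(Z) = 235/17 (l(Z) = 7 + 116/17 = 235/17)
x = -176
(x + C) + l(16) = (-176 + 1/429) + 235/17 = -75503/429 + 235/17 = -1182736/7293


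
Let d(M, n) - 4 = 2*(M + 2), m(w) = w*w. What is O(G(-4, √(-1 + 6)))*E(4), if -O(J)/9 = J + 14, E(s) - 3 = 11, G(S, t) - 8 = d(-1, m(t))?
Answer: -3528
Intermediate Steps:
m(w) = w²
d(M, n) = 8 + 2*M (d(M, n) = 4 + 2*(M + 2) = 4 + 2*(2 + M) = 4 + (4 + 2*M) = 8 + 2*M)
G(S, t) = 14 (G(S, t) = 8 + (8 + 2*(-1)) = 8 + (8 - 2) = 8 + 6 = 14)
E(s) = 14 (E(s) = 3 + 11 = 14)
O(J) = -126 - 9*J (O(J) = -9*(J + 14) = -9*(14 + J) = -126 - 9*J)
O(G(-4, √(-1 + 6)))*E(4) = (-126 - 9*14)*14 = (-126 - 126)*14 = -252*14 = -3528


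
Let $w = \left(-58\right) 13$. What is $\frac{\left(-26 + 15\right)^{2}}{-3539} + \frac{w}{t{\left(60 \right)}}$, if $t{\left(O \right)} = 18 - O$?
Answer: $\frac{1331662}{74319} \approx 17.918$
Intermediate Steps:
$w = -754$
$\frac{\left(-26 + 15\right)^{2}}{-3539} + \frac{w}{t{\left(60 \right)}} = \frac{\left(-26 + 15\right)^{2}}{-3539} - \frac{754}{18 - 60} = \left(-11\right)^{2} \left(- \frac{1}{3539}\right) - \frac{754}{18 - 60} = 121 \left(- \frac{1}{3539}\right) - \frac{754}{-42} = - \frac{121}{3539} - - \frac{377}{21} = - \frac{121}{3539} + \frac{377}{21} = \frac{1331662}{74319}$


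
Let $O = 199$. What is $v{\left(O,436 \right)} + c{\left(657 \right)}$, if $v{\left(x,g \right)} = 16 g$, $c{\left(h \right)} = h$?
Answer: $7633$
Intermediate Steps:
$v{\left(O,436 \right)} + c{\left(657 \right)} = 16 \cdot 436 + 657 = 6976 + 657 = 7633$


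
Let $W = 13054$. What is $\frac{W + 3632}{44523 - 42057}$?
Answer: $\frac{927}{137} \approx 6.7664$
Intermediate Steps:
$\frac{W + 3632}{44523 - 42057} = \frac{13054 + 3632}{44523 - 42057} = \frac{16686}{2466} = 16686 \cdot \frac{1}{2466} = \frac{927}{137}$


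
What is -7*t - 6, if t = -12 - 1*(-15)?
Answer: -27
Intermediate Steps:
t = 3 (t = -12 + 15 = 3)
-7*t - 6 = -7*3 - 6 = -21 - 6 = -27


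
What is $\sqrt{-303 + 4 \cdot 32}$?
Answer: $5 i \sqrt{7} \approx 13.229 i$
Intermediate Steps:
$\sqrt{-303 + 4 \cdot 32} = \sqrt{-303 + 128} = \sqrt{-175} = 5 i \sqrt{7}$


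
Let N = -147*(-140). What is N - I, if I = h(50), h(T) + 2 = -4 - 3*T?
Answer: 20736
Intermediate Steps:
N = 20580
h(T) = -6 - 3*T (h(T) = -2 + (-4 - 3*T) = -6 - 3*T)
I = -156 (I = -6 - 3*50 = -6 - 150 = -156)
N - I = 20580 - 1*(-156) = 20580 + 156 = 20736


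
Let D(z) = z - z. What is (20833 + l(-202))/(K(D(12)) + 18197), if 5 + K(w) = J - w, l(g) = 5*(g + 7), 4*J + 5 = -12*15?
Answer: 79432/72583 ≈ 1.0944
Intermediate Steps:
D(z) = 0
J = -185/4 (J = -5/4 + (-12*15)/4 = -5/4 + (¼)*(-180) = -5/4 - 45 = -185/4 ≈ -46.250)
l(g) = 35 + 5*g (l(g) = 5*(7 + g) = 35 + 5*g)
K(w) = -205/4 - w (K(w) = -5 + (-185/4 - w) = -205/4 - w)
(20833 + l(-202))/(K(D(12)) + 18197) = (20833 + (35 + 5*(-202)))/((-205/4 - 1*0) + 18197) = (20833 + (35 - 1010))/((-205/4 + 0) + 18197) = (20833 - 975)/(-205/4 + 18197) = 19858/(72583/4) = 19858*(4/72583) = 79432/72583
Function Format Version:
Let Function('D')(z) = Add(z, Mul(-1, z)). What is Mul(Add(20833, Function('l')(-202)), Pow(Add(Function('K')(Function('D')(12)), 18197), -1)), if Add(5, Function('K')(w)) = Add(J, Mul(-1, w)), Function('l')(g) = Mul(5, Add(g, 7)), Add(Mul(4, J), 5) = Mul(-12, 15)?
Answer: Rational(79432, 72583) ≈ 1.0944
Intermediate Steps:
Function('D')(z) = 0
J = Rational(-185, 4) (J = Add(Rational(-5, 4), Mul(Rational(1, 4), Mul(-12, 15))) = Add(Rational(-5, 4), Mul(Rational(1, 4), -180)) = Add(Rational(-5, 4), -45) = Rational(-185, 4) ≈ -46.250)
Function('l')(g) = Add(35, Mul(5, g)) (Function('l')(g) = Mul(5, Add(7, g)) = Add(35, Mul(5, g)))
Function('K')(w) = Add(Rational(-205, 4), Mul(-1, w)) (Function('K')(w) = Add(-5, Add(Rational(-185, 4), Mul(-1, w))) = Add(Rational(-205, 4), Mul(-1, w)))
Mul(Add(20833, Function('l')(-202)), Pow(Add(Function('K')(Function('D')(12)), 18197), -1)) = Mul(Add(20833, Add(35, Mul(5, -202))), Pow(Add(Add(Rational(-205, 4), Mul(-1, 0)), 18197), -1)) = Mul(Add(20833, Add(35, -1010)), Pow(Add(Add(Rational(-205, 4), 0), 18197), -1)) = Mul(Add(20833, -975), Pow(Add(Rational(-205, 4), 18197), -1)) = Mul(19858, Pow(Rational(72583, 4), -1)) = Mul(19858, Rational(4, 72583)) = Rational(79432, 72583)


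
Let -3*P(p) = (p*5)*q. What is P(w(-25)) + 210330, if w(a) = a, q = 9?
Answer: 210705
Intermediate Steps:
P(p) = -15*p (P(p) = -p*5*9/3 = -5*p*9/3 = -15*p)
P(w(-25)) + 210330 = -15*(-25) + 210330 = 375 + 210330 = 210705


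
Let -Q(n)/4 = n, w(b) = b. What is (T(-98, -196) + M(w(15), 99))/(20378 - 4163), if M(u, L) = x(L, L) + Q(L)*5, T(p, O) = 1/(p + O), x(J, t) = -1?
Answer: -116483/953442 ≈ -0.12217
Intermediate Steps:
T(p, O) = 1/(O + p)
Q(n) = -4*n
M(u, L) = -1 - 20*L (M(u, L) = -1 - 4*L*5 = -1 - 20*L)
(T(-98, -196) + M(w(15), 99))/(20378 - 4163) = (1/(-196 - 98) + (-1 - 20*99))/(20378 - 4163) = (1/(-294) + (-1 - 1980))/16215 = (-1/294 - 1981)*(1/16215) = -582415/294*1/16215 = -116483/953442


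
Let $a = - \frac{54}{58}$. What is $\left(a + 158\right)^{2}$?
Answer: $\frac{20748025}{841} \approx 24671.0$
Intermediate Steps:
$a = - \frac{27}{29}$ ($a = \left(-54\right) \frac{1}{58} = - \frac{27}{29} \approx -0.93103$)
$\left(a + 158\right)^{2} = \left(- \frac{27}{29} + 158\right)^{2} = \left(\frac{4555}{29}\right)^{2} = \frac{20748025}{841}$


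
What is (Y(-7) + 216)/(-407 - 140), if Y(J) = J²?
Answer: -265/547 ≈ -0.48446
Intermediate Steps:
(Y(-7) + 216)/(-407 - 140) = ((-7)² + 216)/(-407 - 140) = (49 + 216)/(-547) = 265*(-1/547) = -265/547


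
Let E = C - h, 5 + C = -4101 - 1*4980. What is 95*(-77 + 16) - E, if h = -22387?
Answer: -19096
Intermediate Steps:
C = -9086 (C = -5 + (-4101 - 1*4980) = -5 + (-4101 - 4980) = -5 - 9081 = -9086)
E = 13301 (E = -9086 - 1*(-22387) = -9086 + 22387 = 13301)
95*(-77 + 16) - E = 95*(-77 + 16) - 1*13301 = 95*(-61) - 13301 = -5795 - 13301 = -19096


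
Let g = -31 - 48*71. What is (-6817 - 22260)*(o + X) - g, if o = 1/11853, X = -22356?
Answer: 7705029001826/11853 ≈ 6.5005e+8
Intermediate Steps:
g = -3439 (g = -31 - 3408 = -3439)
o = 1/11853 ≈ 8.4367e-5
(-6817 - 22260)*(o + X) - g = (-6817 - 22260)*(1/11853 - 22356) - 1*(-3439) = -29077*(-264985667/11853) + 3439 = 7704988239359/11853 + 3439 = 7705029001826/11853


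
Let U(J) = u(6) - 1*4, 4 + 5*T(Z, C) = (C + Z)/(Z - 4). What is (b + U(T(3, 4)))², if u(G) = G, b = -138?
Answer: 18496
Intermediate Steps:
T(Z, C) = -⅘ + (C + Z)/(5*(-4 + Z)) (T(Z, C) = -⅘ + ((C + Z)/(Z - 4))/5 = -⅘ + ((C + Z)/(-4 + Z))/5 = -⅘ + (C + Z)/(5*(-4 + Z)))
U(J) = 2 (U(J) = 6 - 1*4 = 6 - 4 = 2)
(b + U(T(3, 4)))² = (-138 + 2)² = (-136)² = 18496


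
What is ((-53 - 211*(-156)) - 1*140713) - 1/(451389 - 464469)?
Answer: -1410677999/13080 ≈ -1.0785e+5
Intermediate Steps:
((-53 - 211*(-156)) - 1*140713) - 1/(451389 - 464469) = ((-53 + 32916) - 140713) - 1/(-13080) = (32863 - 140713) - 1*(-1/13080) = -107850 + 1/13080 = -1410677999/13080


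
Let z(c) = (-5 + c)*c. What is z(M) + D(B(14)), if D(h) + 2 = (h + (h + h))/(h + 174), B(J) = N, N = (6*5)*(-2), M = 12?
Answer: 1528/19 ≈ 80.421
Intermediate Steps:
N = -60 (N = 30*(-2) = -60)
B(J) = -60
z(c) = c*(-5 + c)
D(h) = -2 + 3*h/(174 + h) (D(h) = -2 + (h + (h + h))/(h + 174) = -2 + (h + 2*h)/(174 + h) = -2 + (3*h)/(174 + h) = -2 + 3*h/(174 + h))
z(M) + D(B(14)) = 12*(-5 + 12) + (-348 - 60)/(174 - 60) = 12*7 - 408/114 = 84 + (1/114)*(-408) = 84 - 68/19 = 1528/19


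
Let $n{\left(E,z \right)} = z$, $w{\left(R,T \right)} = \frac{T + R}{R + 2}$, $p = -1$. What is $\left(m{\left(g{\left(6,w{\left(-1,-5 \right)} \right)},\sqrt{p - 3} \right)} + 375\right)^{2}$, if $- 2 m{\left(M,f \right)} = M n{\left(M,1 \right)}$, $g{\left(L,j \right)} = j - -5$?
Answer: $\frac{564001}{4} \approx 1.41 \cdot 10^{5}$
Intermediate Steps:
$w{\left(R,T \right)} = \frac{R + T}{2 + R}$
$g{\left(L,j \right)} = 5 + j$ ($g{\left(L,j \right)} = j + 5 = 5 + j$)
$m{\left(M,f \right)} = - \frac{M}{2}$ ($m{\left(M,f \right)} = - \frac{M 1}{2} = - \frac{M}{2}$)
$\left(m{\left(g{\left(6,w{\left(-1,-5 \right)} \right)},\sqrt{p - 3} \right)} + 375\right)^{2} = \left(- \frac{5 + \frac{-1 - 5}{2 - 1}}{2} + 375\right)^{2} = \left(- \frac{5 + 1^{-1} \left(-6\right)}{2} + 375\right)^{2} = \left(- \frac{5 + 1 \left(-6\right)}{2} + 375\right)^{2} = \left(- \frac{5 - 6}{2} + 375\right)^{2} = \left(\left(- \frac{1}{2}\right) \left(-1\right) + 375\right)^{2} = \left(\frac{1}{2} + 375\right)^{2} = \left(\frac{751}{2}\right)^{2} = \frac{564001}{4}$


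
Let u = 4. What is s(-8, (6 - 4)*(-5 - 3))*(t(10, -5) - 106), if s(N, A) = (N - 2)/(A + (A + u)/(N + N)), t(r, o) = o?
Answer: -4440/61 ≈ -72.787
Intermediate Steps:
s(N, A) = (-2 + N)/(A + (4 + A)/(2*N)) (s(N, A) = (N - 2)/(A + (A + 4)/(N + N)) = (-2 + N)/(A + (4 + A)/((2*N))) = (-2 + N)/(A + (4 + A)*(1/(2*N))) = (-2 + N)/(A + (4 + A)/(2*N)))
s(-8, (6 - 4)*(-5 - 3))*(t(10, -5) - 106) = (2*(-8)*(-2 - 8)/(4 + (6 - 4)*(-5 - 3) + 2*((6 - 4)*(-5 - 3))*(-8)))*(-5 - 106) = (2*(-8)*(-10)/(4 + 2*(-8) + 2*(2*(-8))*(-8)))*(-111) = (2*(-8)*(-10)/(4 - 16 + 2*(-16)*(-8)))*(-111) = (2*(-8)*(-10)/(4 - 16 + 256))*(-111) = (2*(-8)*(-10)/244)*(-111) = (2*(-8)*(1/244)*(-10))*(-111) = (40/61)*(-111) = -4440/61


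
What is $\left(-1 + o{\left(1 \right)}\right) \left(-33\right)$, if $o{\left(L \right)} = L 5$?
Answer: $-132$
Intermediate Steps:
$o{\left(L \right)} = 5 L$
$\left(-1 + o{\left(1 \right)}\right) \left(-33\right) = \left(-1 + 5 \cdot 1\right) \left(-33\right) = \left(-1 + 5\right) \left(-33\right) = 4 \left(-33\right) = -132$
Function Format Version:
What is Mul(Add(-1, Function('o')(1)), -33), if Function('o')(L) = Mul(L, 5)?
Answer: -132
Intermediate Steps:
Function('o')(L) = Mul(5, L)
Mul(Add(-1, Function('o')(1)), -33) = Mul(Add(-1, Mul(5, 1)), -33) = Mul(Add(-1, 5), -33) = Mul(4, -33) = -132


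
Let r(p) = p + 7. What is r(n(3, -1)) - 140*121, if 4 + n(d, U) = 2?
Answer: -16935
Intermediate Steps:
n(d, U) = -2 (n(d, U) = -4 + 2 = -2)
r(p) = 7 + p
r(n(3, -1)) - 140*121 = (7 - 2) - 140*121 = 5 - 16940 = -16935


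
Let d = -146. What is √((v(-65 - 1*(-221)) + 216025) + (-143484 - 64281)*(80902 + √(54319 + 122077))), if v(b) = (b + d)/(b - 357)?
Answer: √(-679075683792015 - 16787827530*√44099)/201 ≈ 1.2998e+5*I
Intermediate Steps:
v(b) = (-146 + b)/(-357 + b) (v(b) = (b - 146)/(b - 357) = (-146 + b)/(-357 + b))
√((v(-65 - 1*(-221)) + 216025) + (-143484 - 64281)*(80902 + √(54319 + 122077))) = √(((-146 + (-65 - 1*(-221)))/(-357 + (-65 - 1*(-221))) + 216025) + (-143484 - 64281)*(80902 + √(54319 + 122077))) = √(((-146 + (-65 + 221))/(-357 + (-65 + 221)) + 216025) - 207765*(80902 + √176396)) = √(((-146 + 156)/(-357 + 156) + 216025) - 207765*(80902 + 2*√44099)) = √((10/(-201) + 216025) + (-16808604030 - 415530*√44099)) = √((-1/201*10 + 216025) + (-16808604030 - 415530*√44099)) = √((-10/201 + 216025) + (-16808604030 - 415530*√44099)) = √(43421015/201 + (-16808604030 - 415530*√44099)) = √(-3378485989015/201 - 415530*√44099)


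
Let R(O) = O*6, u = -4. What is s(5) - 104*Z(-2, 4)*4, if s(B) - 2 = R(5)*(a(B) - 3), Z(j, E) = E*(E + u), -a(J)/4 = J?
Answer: -688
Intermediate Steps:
R(O) = 6*O
a(J) = -4*J
Z(j, E) = E*(-4 + E) (Z(j, E) = E*(E - 4) = E*(-4 + E))
s(B) = -88 - 120*B (s(B) = 2 + (6*5)*(-4*B - 3) = 2 + 30*(-3 - 4*B) = 2 + (-90 - 120*B) = -88 - 120*B)
s(5) - 104*Z(-2, 4)*4 = (-88 - 120*5) - 104*4*(-4 + 4)*4 = (-88 - 600) - 104*4*0*4 = -688 - 0*4 = -688 - 104*0 = -688 + 0 = -688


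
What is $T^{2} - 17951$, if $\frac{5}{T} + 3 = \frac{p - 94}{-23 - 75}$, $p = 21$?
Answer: $- \frac{876504691}{48841} \approx -17946.0$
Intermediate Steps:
$T = - \frac{490}{221}$ ($T = \frac{5}{-3 + \frac{21 - 94}{-23 - 75}} = \frac{5}{-3 - \frac{73}{-98}} = \frac{5}{-3 - - \frac{73}{98}} = \frac{5}{-3 + \frac{73}{98}} = \frac{5}{- \frac{221}{98}} = 5 \left(- \frac{98}{221}\right) = - \frac{490}{221} \approx -2.2172$)
$T^{2} - 17951 = \left(- \frac{490}{221}\right)^{2} - 17951 = \frac{240100}{48841} - 17951 = - \frac{876504691}{48841}$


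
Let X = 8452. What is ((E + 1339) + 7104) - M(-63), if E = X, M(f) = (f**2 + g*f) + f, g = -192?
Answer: 893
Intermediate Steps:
M(f) = f**2 - 191*f (M(f) = (f**2 - 192*f) + f = f**2 - 191*f)
E = 8452
((E + 1339) + 7104) - M(-63) = ((8452 + 1339) + 7104) - (-63)*(-191 - 63) = (9791 + 7104) - (-63)*(-254) = 16895 - 1*16002 = 16895 - 16002 = 893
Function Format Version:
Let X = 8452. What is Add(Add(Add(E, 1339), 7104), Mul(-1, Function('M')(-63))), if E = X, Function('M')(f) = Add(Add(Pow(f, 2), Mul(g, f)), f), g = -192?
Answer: 893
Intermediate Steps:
Function('M')(f) = Add(Pow(f, 2), Mul(-191, f)) (Function('M')(f) = Add(Add(Pow(f, 2), Mul(-192, f)), f) = Add(Pow(f, 2), Mul(-191, f)))
E = 8452
Add(Add(Add(E, 1339), 7104), Mul(-1, Function('M')(-63))) = Add(Add(Add(8452, 1339), 7104), Mul(-1, Mul(-63, Add(-191, -63)))) = Add(Add(9791, 7104), Mul(-1, Mul(-63, -254))) = Add(16895, Mul(-1, 16002)) = Add(16895, -16002) = 893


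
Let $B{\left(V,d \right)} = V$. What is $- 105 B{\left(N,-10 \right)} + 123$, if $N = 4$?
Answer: $-297$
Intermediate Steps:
$- 105 B{\left(N,-10 \right)} + 123 = \left(-105\right) 4 + 123 = -420 + 123 = -297$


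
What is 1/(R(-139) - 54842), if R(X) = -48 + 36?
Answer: -1/54854 ≈ -1.8230e-5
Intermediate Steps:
R(X) = -12
1/(R(-139) - 54842) = 1/(-12 - 54842) = 1/(-54854) = -1/54854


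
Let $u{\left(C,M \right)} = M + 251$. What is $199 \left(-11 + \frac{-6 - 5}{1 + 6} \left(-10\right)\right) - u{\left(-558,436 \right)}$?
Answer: $\frac{1758}{7} \approx 251.14$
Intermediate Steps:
$u{\left(C,M \right)} = 251 + M$
$199 \left(-11 + \frac{-6 - 5}{1 + 6} \left(-10\right)\right) - u{\left(-558,436 \right)} = 199 \left(-11 + \frac{-6 - 5}{1 + 6} \left(-10\right)\right) - \left(251 + 436\right) = 199 \left(-11 + - \frac{11}{7} \left(-10\right)\right) - 687 = 199 \left(-11 + \left(-11\right) \frac{1}{7} \left(-10\right)\right) - 687 = 199 \left(-11 - - \frac{110}{7}\right) - 687 = 199 \left(-11 + \frac{110}{7}\right) - 687 = 199 \cdot \frac{33}{7} - 687 = \frac{6567}{7} - 687 = \frac{1758}{7}$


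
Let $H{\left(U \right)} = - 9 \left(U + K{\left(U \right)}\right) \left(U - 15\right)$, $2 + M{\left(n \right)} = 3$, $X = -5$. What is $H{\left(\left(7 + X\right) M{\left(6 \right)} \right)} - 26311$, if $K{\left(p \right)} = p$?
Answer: $-25843$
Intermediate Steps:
$M{\left(n \right)} = 1$ ($M{\left(n \right)} = -2 + 3 = 1$)
$H{\left(U \right)} = - 18 U \left(-15 + U\right)$ ($H{\left(U \right)} = - 9 \left(U + U\right) \left(U - 15\right) = - 9 \cdot 2 U \left(-15 + U\right) = - 18 U \left(-15 + U\right)$)
$H{\left(\left(7 + X\right) M{\left(6 \right)} \right)} - 26311 = 18 \left(7 - 5\right) 1 \left(15 - \left(7 - 5\right) 1\right) - 26311 = 18 \cdot 2 \cdot 1 \left(15 - 2 \cdot 1\right) - 26311 = 18 \cdot 2 \left(15 - 2\right) - 26311 = 18 \cdot 2 \cdot 13 - 26311 = 468 - 26311 = -25843$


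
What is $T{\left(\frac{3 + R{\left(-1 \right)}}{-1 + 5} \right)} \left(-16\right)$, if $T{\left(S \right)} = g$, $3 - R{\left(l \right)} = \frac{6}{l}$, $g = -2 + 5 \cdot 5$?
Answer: $-368$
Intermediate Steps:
$g = 23$ ($g = -2 + 25 = 23$)
$R{\left(l \right)} = 3 - \frac{6}{l}$
$T{\left(S \right)} = 23$
$T{\left(\frac{3 + R{\left(-1 \right)}}{-1 + 5} \right)} \left(-16\right) = 23 \left(-16\right) = -368$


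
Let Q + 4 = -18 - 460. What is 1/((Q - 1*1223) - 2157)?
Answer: -1/3862 ≈ -0.00025893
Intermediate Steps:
Q = -482 (Q = -4 + (-18 - 460) = -4 - 478 = -482)
1/((Q - 1*1223) - 2157) = 1/((-482 - 1*1223) - 2157) = 1/((-482 - 1223) - 2157) = 1/(-1705 - 2157) = 1/(-3862) = -1/3862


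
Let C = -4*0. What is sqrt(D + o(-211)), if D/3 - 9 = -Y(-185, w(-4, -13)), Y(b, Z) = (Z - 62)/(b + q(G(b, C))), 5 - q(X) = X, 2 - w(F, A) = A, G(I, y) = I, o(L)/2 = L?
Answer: I*sqrt(9170)/5 ≈ 19.152*I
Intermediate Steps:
o(L) = 2*L
C = 0
w(F, A) = 2 - A
q(X) = 5 - X
Y(b, Z) = -62/5 + Z/5 (Y(b, Z) = (Z - 62)/(b + (5 - b)) = (-62 + Z)/5 = (-62 + Z)*(1/5) = -62/5 + Z/5)
D = 276/5 (D = 27 + 3*(-(-62/5 + (2 - 1*(-13))/5)) = 27 + 3*(-(-62/5 + (2 + 13)/5)) = 27 + 3*(-(-62/5 + (1/5)*15)) = 27 + 3*(-(-62/5 + 3)) = 27 + 3*(-1*(-47/5)) = 27 + 3*(47/5) = 27 + 141/5 = 276/5 ≈ 55.200)
sqrt(D + o(-211)) = sqrt(276/5 + 2*(-211)) = sqrt(276/5 - 422) = sqrt(-1834/5) = I*sqrt(9170)/5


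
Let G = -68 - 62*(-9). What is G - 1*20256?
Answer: -19766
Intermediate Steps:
G = 490 (G = -68 + 558 = 490)
G - 1*20256 = 490 - 1*20256 = 490 - 20256 = -19766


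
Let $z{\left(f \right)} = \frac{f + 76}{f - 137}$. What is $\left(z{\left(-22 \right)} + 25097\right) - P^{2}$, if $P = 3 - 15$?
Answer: $\frac{1322491}{53} \approx 24953.0$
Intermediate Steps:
$P = -12$ ($P = 3 - 15 = -12$)
$z{\left(f \right)} = \frac{76 + f}{-137 + f}$ ($z{\left(f \right)} = \frac{76 + f}{f - 137} = \frac{76 + f}{-137 + f}$)
$\left(z{\left(-22 \right)} + 25097\right) - P^{2} = \left(\frac{76 - 22}{-137 - 22} + 25097\right) - \left(-12\right)^{2} = \left(\frac{1}{-159} \cdot 54 + 25097\right) - 144 = \left(\left(- \frac{1}{159}\right) 54 + 25097\right) - 144 = \left(- \frac{18}{53} + 25097\right) - 144 = \frac{1330123}{53} - 144 = \frac{1322491}{53}$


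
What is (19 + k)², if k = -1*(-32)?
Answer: 2601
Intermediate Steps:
k = 32
(19 + k)² = (19 + 32)² = 51² = 2601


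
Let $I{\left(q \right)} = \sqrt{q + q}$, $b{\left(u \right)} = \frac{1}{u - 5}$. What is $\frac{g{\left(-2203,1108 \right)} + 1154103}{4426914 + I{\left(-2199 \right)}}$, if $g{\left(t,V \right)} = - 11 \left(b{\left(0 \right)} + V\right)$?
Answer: $\frac{4212641032934}{16331306306495} - \frac{2854793 i \sqrt{4398}}{48993918919485} \approx 0.25795 - 3.8642 \cdot 10^{-6} i$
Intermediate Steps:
$b{\left(u \right)} = \frac{1}{-5 + u}$
$I{\left(q \right)} = \sqrt{2} \sqrt{q}$ ($I{\left(q \right)} = \sqrt{2 q} = \sqrt{2} \sqrt{q}$)
$g{\left(t,V \right)} = \frac{11}{5} - 11 V$ ($g{\left(t,V \right)} = - 11 \left(\frac{1}{-5 + 0} + V\right) = - 11 \left(\frac{1}{-5} + V\right) = - 11 \left(- \frac{1}{5} + V\right) = \frac{11}{5} - 11 V$)
$\frac{g{\left(-2203,1108 \right)} + 1154103}{4426914 + I{\left(-2199 \right)}} = \frac{\left(\frac{11}{5} - 12188\right) + 1154103}{4426914 + \sqrt{2} \sqrt{-2199}} = \frac{\left(\frac{11}{5} - 12188\right) + 1154103}{4426914 + \sqrt{2} i \sqrt{2199}} = \frac{- \frac{60929}{5} + 1154103}{4426914 + i \sqrt{4398}} = \frac{5709586}{5 \left(4426914 + i \sqrt{4398}\right)}$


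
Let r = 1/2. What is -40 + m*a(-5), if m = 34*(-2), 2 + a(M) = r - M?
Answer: -278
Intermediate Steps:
r = ½ ≈ 0.50000
a(M) = -3/2 - M (a(M) = -2 + (½ - M) = -3/2 - M)
m = -68
-40 + m*a(-5) = -40 - 68*(-3/2 - 1*(-5)) = -40 - 68*(-3/2 + 5) = -40 - 68*7/2 = -40 - 238 = -278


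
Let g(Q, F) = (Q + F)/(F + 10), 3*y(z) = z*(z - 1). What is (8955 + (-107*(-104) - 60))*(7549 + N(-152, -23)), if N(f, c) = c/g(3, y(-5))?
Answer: 1955786571/13 ≈ 1.5045e+8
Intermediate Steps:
y(z) = z*(-1 + z)/3 (y(z) = (z*(z - 1))/3 = (z*(-1 + z))/3 = z*(-1 + z)/3)
g(Q, F) = (F + Q)/(10 + F)
N(f, c) = 20*c/13 (N(f, c) = c/((((1/3)*(-5)*(-1 - 5) + 3)/(10 + (1/3)*(-5)*(-1 - 5)))) = c/((((1/3)*(-5)*(-6) + 3)/(10 + (1/3)*(-5)*(-6)))) = c/(((10 + 3)/(10 + 10))) = c/((13/20)) = c/(((1/20)*13)) = c/(13/20) = c*(20/13) = 20*c/13)
(8955 + (-107*(-104) - 60))*(7549 + N(-152, -23)) = (8955 + (-107*(-104) - 60))*(7549 + (20/13)*(-23)) = (8955 + (11128 - 60))*(7549 - 460/13) = (8955 + 11068)*(97677/13) = 20023*(97677/13) = 1955786571/13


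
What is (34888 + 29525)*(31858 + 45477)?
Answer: 4981379355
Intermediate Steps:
(34888 + 29525)*(31858 + 45477) = 64413*77335 = 4981379355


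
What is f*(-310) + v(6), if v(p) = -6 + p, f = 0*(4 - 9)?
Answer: 0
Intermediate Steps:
f = 0 (f = 0*(-5) = 0)
f*(-310) + v(6) = 0*(-310) + (-6 + 6) = 0 + 0 = 0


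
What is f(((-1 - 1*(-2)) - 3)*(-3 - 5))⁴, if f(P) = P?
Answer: 65536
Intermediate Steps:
f(((-1 - 1*(-2)) - 3)*(-3 - 5))⁴ = (((-1 - 1*(-2)) - 3)*(-3 - 5))⁴ = (((-1 + 2) - 3)*(-8))⁴ = ((1 - 3)*(-8))⁴ = (-2*(-8))⁴ = 16⁴ = 65536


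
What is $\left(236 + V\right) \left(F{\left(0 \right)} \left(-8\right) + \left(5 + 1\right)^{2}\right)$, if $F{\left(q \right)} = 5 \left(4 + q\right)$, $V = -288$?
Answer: $6448$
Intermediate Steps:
$F{\left(q \right)} = 20 + 5 q$
$\left(236 + V\right) \left(F{\left(0 \right)} \left(-8\right) + \left(5 + 1\right)^{2}\right) = \left(236 - 288\right) \left(\left(20 + 5 \cdot 0\right) \left(-8\right) + \left(5 + 1\right)^{2}\right) = - 52 \left(\left(20 + 0\right) \left(-8\right) + 6^{2}\right) = - 52 \left(20 \left(-8\right) + 36\right) = - 52 \left(-160 + 36\right) = \left(-52\right) \left(-124\right) = 6448$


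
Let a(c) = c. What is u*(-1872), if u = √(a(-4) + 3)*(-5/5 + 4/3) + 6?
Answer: -11232 - 624*I ≈ -11232.0 - 624.0*I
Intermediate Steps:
u = 6 + I/3 (u = √(-4 + 3)*(-5/5 + 4/3) + 6 = √(-1)*(-5*⅕ + 4*(⅓)) + 6 = I*(-1 + 4/3) + 6 = I*(⅓) + 6 = I/3 + 6 = 6 + I/3 ≈ 6.0 + 0.33333*I)
u*(-1872) = (6 + I/3)*(-1872) = -11232 - 624*I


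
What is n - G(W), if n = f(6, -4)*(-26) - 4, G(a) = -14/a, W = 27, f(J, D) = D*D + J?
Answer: -15538/27 ≈ -575.48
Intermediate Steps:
f(J, D) = J + D² (f(J, D) = D² + J = J + D²)
n = -576 (n = (6 + (-4)²)*(-26) - 4 = (6 + 16)*(-26) - 4 = 22*(-26) - 4 = -572 - 4 = -576)
n - G(W) = -576 - (-14)/27 = -576 - 1*(-14/27) = -576 + 14/27 = -15538/27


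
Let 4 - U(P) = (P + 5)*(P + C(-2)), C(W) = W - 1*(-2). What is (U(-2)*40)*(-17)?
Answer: -6800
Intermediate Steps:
C(W) = 2 + W (C(W) = W + 2 = 2 + W)
U(P) = 4 - P*(5 + P) (U(P) = 4 - (P + 5)*(P + (2 - 2)) = 4 - (5 + P)*(P + 0) = 4 - (5 + P)*P = 4 - P*(5 + P))
(U(-2)*40)*(-17) = ((4 - 1*(-2)² - 5*(-2))*40)*(-17) = ((4 - 1*4 + 10)*40)*(-17) = ((4 - 4 + 10)*40)*(-17) = (10*40)*(-17) = 400*(-17) = -6800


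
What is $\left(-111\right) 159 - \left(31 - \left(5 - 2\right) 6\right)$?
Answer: $-17662$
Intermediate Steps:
$\left(-111\right) 159 - \left(31 - \left(5 - 2\right) 6\right) = -17649 + \left(3 \cdot 6 - 31\right) = -17649 + \left(18 - 31\right) = -17649 - 13 = -17662$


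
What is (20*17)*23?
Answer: 7820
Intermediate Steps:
(20*17)*23 = 340*23 = 7820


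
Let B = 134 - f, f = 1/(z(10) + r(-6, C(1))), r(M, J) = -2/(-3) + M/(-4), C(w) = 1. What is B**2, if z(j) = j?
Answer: 95570176/5329 ≈ 17934.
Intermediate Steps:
r(M, J) = 2/3 - M/4 (r(M, J) = -2*(-1/3) + M*(-1/4) = 2/3 - M/4)
f = 6/73 (f = 1/(10 + (2/3 - 1/4*(-6))) = 1/(10 + (2/3 + 3/2)) = 1/(10 + 13/6) = 1/(73/6) = 6/73 ≈ 0.082192)
B = 9776/73 (B = 134 - 1*6/73 = 134 - 6/73 = 9776/73 ≈ 133.92)
B**2 = (9776/73)**2 = 95570176/5329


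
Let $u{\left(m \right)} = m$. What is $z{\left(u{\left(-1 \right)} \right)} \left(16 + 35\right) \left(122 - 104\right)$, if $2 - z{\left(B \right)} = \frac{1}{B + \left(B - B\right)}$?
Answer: $2754$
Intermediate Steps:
$z{\left(B \right)} = 2 - \frac{1}{B}$ ($z{\left(B \right)} = 2 - \frac{1}{B + \left(B - B\right)} = 2 - \frac{1}{B + 0} = 2 - \frac{1}{B}$)
$z{\left(u{\left(-1 \right)} \right)} \left(16 + 35\right) \left(122 - 104\right) = \left(2 - \frac{1}{-1}\right) \left(16 + 35\right) \left(122 - 104\right) = \left(2 - -1\right) 51 \left(122 - 104\right) = \left(2 + 1\right) 51 \left(122 - 104\right) = 3 \cdot 51 \cdot 18 = 3 \cdot 918 = 2754$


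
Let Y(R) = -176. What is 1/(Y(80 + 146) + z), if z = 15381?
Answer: 1/15205 ≈ 6.5768e-5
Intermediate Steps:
1/(Y(80 + 146) + z) = 1/(-176 + 15381) = 1/15205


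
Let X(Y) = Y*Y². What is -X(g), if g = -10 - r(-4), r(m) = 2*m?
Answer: 8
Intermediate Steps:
g = -2 (g = -10 - 2*(-4) = -10 - 1*(-8) = -10 + 8 = -2)
X(Y) = Y³
-X(g) = -1*(-2)³ = -1*(-8) = 8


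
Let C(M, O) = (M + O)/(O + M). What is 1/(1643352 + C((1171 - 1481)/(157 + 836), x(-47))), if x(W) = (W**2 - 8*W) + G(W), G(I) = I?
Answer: 1/1643353 ≈ 6.0851e-7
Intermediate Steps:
x(W) = W**2 - 7*W (x(W) = (W**2 - 8*W) + W = W**2 - 7*W)
C(M, O) = 1 (C(M, O) = (M + O)/(M + O) = 1)
1/(1643352 + C((1171 - 1481)/(157 + 836), x(-47))) = 1/(1643352 + 1) = 1/1643353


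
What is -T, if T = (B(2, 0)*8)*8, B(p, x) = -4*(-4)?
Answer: -1024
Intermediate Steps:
B(p, x) = 16
T = 1024 (T = (16*8)*8 = 128*8 = 1024)
-T = -1*1024 = -1024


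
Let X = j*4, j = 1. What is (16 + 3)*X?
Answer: 76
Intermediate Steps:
X = 4 (X = 1*4 = 4)
(16 + 3)*X = (16 + 3)*4 = 19*4 = 76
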